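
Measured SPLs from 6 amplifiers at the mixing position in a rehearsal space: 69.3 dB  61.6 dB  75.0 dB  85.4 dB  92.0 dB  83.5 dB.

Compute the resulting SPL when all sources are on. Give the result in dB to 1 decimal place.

Converting to relative power and adding: 10^(69.3/10) + 10^(61.6/10) + 10^(75.0/10) + 10^(85.4/10) + 10^(92.0/10) + 10^(83.5/10) = 2.197e+09.
Back to dB: 10·log₁₀ Σ = 93.4 dB.

93.4 dB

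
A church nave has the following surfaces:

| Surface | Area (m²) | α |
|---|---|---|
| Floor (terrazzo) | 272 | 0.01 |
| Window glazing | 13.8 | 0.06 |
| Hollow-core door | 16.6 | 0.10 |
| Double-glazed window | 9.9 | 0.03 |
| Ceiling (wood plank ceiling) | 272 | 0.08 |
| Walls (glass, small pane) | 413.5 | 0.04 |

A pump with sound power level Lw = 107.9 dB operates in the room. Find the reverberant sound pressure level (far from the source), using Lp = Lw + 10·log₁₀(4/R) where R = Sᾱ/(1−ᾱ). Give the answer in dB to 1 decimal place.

Σ(Sᵢαᵢ) = 272×0.01 + 13.8×0.06 + 16.6×0.10 + 9.9×0.03 + 272×0.08 + 413.5×0.04 = 43.805; total area S = 997.8 m².
ᾱ = 43.805/997.8 = 0.0439; R = Sᾱ/(1−ᾱ) = 43.805/(1−0.0439) = 45.816 m².
Lp = 107.9 + 10·log₁₀(4/45.816) = 107.9 + (-10.59) = 97.3 dB.

97.3 dB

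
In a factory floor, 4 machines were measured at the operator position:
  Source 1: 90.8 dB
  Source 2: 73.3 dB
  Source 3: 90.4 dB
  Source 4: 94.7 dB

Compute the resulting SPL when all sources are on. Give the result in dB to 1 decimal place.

97.2 dB

Sum in the linear (power) domain: Σ 10^(Lᵢ/10) = 10^(90.8/10) + 10^(73.3/10) + 10^(90.4/10) + 10^(94.7/10) = 5.271e+09.
Combined level = 10 log₁₀(5.271e+09) = 97.2 dB.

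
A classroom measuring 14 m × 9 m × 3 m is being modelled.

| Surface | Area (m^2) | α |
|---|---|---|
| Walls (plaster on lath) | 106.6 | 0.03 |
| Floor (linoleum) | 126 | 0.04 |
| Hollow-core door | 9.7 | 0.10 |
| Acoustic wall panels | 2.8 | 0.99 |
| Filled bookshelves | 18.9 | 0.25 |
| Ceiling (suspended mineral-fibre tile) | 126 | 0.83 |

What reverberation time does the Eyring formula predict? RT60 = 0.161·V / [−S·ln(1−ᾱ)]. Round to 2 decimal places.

S = Σ Sᵢ = 390.0 m^2.
Σ(Sᵢαᵢ) = 106.6·0.03 + 126·0.04 + 9.7·0.10 + 2.8·0.99 + 18.9·0.25 + 126·0.83 = 121.285.
ᾱ = 121.285 / 390.0 = 0.3110.
Eyring denominator: −S ln(1−ᾱ) = 145.280.
V = 14 × 9 × 3 = 378 m³.
T = 0.161·V/[−S·ln(1−ᾱ)] = 0.161·378/145.280 = 0.42 s.

0.42 s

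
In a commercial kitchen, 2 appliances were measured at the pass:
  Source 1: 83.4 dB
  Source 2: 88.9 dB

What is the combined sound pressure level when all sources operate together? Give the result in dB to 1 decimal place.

90.0 dB

Σ 10^(Lᵢ/10) = 9.95e+08.
Back to dB: 10·log₁₀ Σ = 90.0 dB.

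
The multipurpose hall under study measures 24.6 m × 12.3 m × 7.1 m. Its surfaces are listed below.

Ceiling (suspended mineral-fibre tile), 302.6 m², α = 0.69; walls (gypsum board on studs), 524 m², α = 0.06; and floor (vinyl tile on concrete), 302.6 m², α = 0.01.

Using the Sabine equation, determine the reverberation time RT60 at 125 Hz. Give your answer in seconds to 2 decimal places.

1.42 seconds

A = Σ Sᵢαᵢ = 302.6·0.69 + 524·0.06 + 302.6·0.01 = 243.260 sabins.
Volume V = 24.6 × 12.3 × 7.1 = 2148.318 m³.
T = 0.161 V/A = 0.161·2148.318/243.260 = 1.42 s.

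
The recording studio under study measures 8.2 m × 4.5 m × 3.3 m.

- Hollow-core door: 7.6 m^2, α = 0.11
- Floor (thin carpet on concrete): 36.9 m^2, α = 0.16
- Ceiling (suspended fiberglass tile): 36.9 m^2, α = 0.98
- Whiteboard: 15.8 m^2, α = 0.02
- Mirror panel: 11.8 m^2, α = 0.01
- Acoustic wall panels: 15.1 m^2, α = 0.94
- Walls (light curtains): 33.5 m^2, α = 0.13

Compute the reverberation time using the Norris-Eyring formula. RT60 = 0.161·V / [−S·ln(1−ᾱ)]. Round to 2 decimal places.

Total surface area S = 7.6 + 36.9 + 36.9 + 15.8 + 11.8 + 15.1 + 33.5 = 157.6 m^2.
Σ(Sᵢαᵢ) = 7.6·0.11 + 36.9·0.16 + 36.9·0.98 + 15.8·0.02 + 11.8·0.01 + 15.1·0.94 + 33.5·0.13 = 61.885.
ᾱ = 61.885 / 157.6 = 0.3927.
Eyring denominator: −S ln(1−ᾱ) = 78.600.
V = 8.2 × 4.5 × 3.3 = 121.77 m³.
T = 0.161·V/[−S·ln(1−ᾱ)] = 0.161·121.77/78.600 = 0.25 s.

0.25 seconds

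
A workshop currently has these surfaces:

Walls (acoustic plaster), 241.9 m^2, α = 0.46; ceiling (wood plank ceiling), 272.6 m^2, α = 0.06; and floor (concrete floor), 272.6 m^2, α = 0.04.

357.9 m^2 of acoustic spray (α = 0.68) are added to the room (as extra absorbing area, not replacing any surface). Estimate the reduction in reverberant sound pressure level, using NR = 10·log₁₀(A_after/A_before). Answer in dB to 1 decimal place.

A_before = Σ Sᵢαᵢ = 241.9×0.46 + 272.6×0.06 + 272.6×0.04 = 138.534 sabins.
Added absorption = 357.9 × 0.68 = 243.372 sabins.
A_after = 138.534 + 243.372 = 381.906 sabins.
NR = 10·log₁₀(381.906/138.534) = 4.4 dB.

4.4 dB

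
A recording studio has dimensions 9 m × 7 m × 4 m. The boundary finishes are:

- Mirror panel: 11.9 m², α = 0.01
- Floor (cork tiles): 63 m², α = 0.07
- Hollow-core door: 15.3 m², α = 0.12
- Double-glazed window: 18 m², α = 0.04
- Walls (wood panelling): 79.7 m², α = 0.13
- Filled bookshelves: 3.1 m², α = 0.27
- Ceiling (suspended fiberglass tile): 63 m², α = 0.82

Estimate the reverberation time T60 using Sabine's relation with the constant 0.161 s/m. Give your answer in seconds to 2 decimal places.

Total absorption A = 11.9×0.01 + 63×0.07 + 15.3×0.12 + 18×0.04 + 79.7×0.13 + 3.1×0.27 + 63×0.82
  = 0.119 + 4.410 + 1.836 + 0.720 + 10.361 + 0.837 + 51.660 = 69.943 m² sabins.
Volume V = 9 × 7 × 4 = 252 m³.
T = 0.161 V/A = 0.161·252/69.943 = 0.58 s.

0.58 sec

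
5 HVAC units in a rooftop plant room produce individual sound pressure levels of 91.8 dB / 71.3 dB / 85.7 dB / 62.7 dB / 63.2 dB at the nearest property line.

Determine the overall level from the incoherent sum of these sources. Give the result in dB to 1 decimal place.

92.8 dB

Σ 10^(Lᵢ/10) = 1.903e+09.
Back to dB: 10·log₁₀ Σ = 92.8 dB.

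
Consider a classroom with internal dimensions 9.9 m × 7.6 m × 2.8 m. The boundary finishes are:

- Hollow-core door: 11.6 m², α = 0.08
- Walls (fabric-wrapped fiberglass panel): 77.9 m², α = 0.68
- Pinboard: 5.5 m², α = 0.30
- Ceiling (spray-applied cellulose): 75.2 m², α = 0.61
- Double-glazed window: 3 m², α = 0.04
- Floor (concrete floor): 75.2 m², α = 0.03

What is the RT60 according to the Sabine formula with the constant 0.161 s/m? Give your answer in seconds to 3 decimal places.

Equivalent absorption area: A = 11.6*0.08 + 77.9*0.68 + 5.5*0.30 + 75.2*0.61 + 3*0.04 + 75.2*0.03 = 103.798 m².
Room volume: 210.672 m³.
RT60 = 0.161 · V / A = 0.161 × 210.672 / 103.798 = 0.327 s.

0.327 sec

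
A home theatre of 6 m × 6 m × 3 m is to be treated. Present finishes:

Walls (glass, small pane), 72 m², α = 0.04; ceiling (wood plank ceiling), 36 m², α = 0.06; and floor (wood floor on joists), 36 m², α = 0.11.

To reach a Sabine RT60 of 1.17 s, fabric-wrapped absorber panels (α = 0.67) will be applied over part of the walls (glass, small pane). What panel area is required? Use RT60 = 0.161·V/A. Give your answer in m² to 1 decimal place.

Summing Sᵢαᵢ: 2.880 + 2.160 + 3.960 → A₁ = 9.000 sabins.
Required A₂ = 0.161·108/1.17 = 14.862 sabins.
Absorption to add: 14.862 − 9.000 = 5.862 sabins.
Each m² of panel replacing the walls (glass, small pane) adds (0.67 − 0.04) = 0.63 sabins.
Panel area = 5.862 / 0.63 = 9.3 m².

9.3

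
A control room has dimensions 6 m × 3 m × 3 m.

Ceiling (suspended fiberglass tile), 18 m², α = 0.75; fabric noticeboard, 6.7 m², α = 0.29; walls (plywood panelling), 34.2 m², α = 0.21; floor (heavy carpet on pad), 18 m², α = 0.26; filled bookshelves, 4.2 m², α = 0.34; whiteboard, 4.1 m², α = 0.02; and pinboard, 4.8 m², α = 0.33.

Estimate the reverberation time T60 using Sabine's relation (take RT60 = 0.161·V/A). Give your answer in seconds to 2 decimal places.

Summing Sᵢαᵢ: 13.500 + 1.943 + 7.182 + 4.680 + 1.428 + 0.082 + 1.584 → A = 30.399 sabins.
V = 6·3·3 = 54 m³.
T = 0.161 V/A = 0.161·54/30.399 = 0.29 s.

0.29 sec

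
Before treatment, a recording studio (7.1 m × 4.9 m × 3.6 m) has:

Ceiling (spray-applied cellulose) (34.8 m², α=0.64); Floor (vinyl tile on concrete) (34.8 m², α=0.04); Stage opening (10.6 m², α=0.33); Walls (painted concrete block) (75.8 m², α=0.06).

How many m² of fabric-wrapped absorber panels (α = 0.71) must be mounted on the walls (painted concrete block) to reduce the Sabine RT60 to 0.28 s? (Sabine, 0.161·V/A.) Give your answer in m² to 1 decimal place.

Summing Sᵢαᵢ: 22.272 + 1.392 + 3.498 + 4.548 → A₁ = 31.710 sabins.
V = 125.244 m³. Target absorption A₂ = 0.161 × 125.244 / 0.28 = 72.015 sabins.
Absorption to add: 72.015 − 31.710 = 40.305 sabins.
Net gain per m²: Δα = 0.71 − 0.06 = 0.65.
Panel area = 40.305 / 0.65 = 62.0 m².

62.0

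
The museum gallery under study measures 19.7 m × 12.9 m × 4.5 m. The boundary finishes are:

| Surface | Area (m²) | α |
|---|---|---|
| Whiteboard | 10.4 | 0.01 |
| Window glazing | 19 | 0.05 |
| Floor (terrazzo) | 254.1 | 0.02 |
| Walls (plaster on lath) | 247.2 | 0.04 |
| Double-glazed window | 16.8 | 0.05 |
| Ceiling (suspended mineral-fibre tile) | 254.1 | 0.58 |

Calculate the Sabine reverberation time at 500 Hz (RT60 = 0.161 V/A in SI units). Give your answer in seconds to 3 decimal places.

1.121 s

Equivalent absorption area: A = 10.4·0.01 + 19·0.05 + 254.1·0.02 + 247.2·0.04 + 16.8·0.05 + 254.1·0.58 = 164.242 m².
Volume V = 19.7 × 12.9 × 4.5 = 1143.585 m³.
Sabine: RT60 = 0.161 × 1143.585 / 164.242 = 1.121 s.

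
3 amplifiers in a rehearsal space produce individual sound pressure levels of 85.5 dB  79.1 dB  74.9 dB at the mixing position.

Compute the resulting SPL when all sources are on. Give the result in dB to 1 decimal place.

86.7 dB

Converting to relative power and adding: 10^(85.5/10) + 10^(79.1/10) + 10^(74.9/10) = 4.67e+08.
Combined level = 10 log₁₀(4.67e+08) = 86.7 dB.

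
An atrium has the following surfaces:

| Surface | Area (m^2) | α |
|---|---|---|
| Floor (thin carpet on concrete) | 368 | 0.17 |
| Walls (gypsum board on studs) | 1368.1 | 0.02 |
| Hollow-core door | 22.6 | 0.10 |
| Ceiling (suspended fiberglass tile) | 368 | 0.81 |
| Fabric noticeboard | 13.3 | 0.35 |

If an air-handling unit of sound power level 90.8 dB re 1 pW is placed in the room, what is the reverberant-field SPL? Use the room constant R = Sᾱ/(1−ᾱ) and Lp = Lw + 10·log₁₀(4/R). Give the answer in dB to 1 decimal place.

A = 394.917 sabins; S = 2140.0 m^2.
ᾱ = 0.1845, so room constant R = A/(1−ᾱ) = 484.264 m^2.
Lp = Lw + 10 log₁₀(4/R) = 90.8 -20.83 = 70.0 dB.

70.0 dB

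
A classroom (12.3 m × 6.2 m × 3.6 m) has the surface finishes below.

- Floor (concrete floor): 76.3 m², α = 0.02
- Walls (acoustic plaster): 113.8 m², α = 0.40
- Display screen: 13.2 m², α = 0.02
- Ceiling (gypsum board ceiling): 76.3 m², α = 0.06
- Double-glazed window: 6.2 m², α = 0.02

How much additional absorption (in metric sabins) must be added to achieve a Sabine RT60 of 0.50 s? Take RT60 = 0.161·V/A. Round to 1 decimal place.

Summing Sᵢαᵢ: 1.526 + 45.520 + 0.264 + 4.578 + 0.124 → A₁ = 52.012 sabins.
For T = 0.50 s, need A₂ = 0.161·V/T = 0.161·274.536/0.50 = 88.401 sabins.
Shortfall: 88.401 − 52.012 = 36.4 sabins.

36.4 sabins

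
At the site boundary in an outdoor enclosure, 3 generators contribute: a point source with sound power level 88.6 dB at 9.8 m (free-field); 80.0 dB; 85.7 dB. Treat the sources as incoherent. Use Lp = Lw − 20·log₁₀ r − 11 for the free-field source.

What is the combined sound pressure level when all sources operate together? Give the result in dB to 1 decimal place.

86.7 dB

Source at 9.8 m: Lp = 88.6 − 20·log₁₀(9.8) − 11 = 57.8 dB.
Sum in the linear (power) domain: Σ 10^(Lᵢ/10) = 10^(57.8/10) + 10^(80.0/10) + 10^(85.7/10) = 4.721e+08.
Combined level = 10 log₁₀(4.721e+08) = 86.7 dB.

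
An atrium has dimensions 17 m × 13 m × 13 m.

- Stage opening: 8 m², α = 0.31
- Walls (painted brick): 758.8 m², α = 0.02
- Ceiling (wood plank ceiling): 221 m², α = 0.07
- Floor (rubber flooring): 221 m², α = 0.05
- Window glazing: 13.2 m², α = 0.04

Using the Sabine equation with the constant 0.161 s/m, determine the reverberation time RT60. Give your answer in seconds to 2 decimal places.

Total absorption A = 8*0.31 + 758.8*0.02 + 221*0.07 + 221*0.05 + 13.2*0.04
  = 2.480 + 15.176 + 15.470 + 11.050 + 0.528 = 44.704 m² sabins.
Room volume: 2873 m³.
RT60 = 0.161 · V / A = 0.161 × 2873 / 44.704 = 10.35 s.

10.35 seconds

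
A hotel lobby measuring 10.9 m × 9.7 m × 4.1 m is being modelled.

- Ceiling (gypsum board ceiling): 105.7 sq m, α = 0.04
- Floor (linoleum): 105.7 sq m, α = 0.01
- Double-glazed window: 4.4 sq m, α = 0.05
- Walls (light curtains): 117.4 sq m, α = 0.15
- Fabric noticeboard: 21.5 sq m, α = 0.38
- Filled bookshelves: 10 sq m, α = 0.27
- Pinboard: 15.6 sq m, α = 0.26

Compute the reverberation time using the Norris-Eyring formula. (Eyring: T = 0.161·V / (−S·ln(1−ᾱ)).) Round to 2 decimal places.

1.74 sec

Total surface area S = 105.7 + 105.7 + 4.4 + 117.4 + 21.5 + 10 + 15.6 = 380.3 sq m.
Absorption A = 105.7×0.04 + 105.7×0.01 + 4.4×0.05 + 117.4×0.15 + 21.5×0.38 + 10×0.27 + 15.6×0.26 = 38.041 sabins.
Mean coefficient ᾱ = A/S = 0.1000.
Eyring denominator: −S ln(1−ᾱ) = 40.069.
V = 10.9 × 9.7 × 4.1 = 433.493 m³.
T = 0.161·V/[−S·ln(1−ᾱ)] = 0.161·433.493/40.069 = 1.74 s.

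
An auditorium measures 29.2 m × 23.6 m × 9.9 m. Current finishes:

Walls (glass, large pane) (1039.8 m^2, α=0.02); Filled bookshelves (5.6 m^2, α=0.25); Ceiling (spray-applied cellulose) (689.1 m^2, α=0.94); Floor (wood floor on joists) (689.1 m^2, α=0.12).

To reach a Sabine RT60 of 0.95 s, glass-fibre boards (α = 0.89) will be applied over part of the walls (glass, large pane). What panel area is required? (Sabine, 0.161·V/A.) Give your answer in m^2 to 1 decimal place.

A₁ = Σ Sᵢαᵢ = 1039.8·0.02 + 5.6·0.25 + 689.1·0.94 + 689.1·0.12 = 752.642 sabins.
Required A₂ = 0.161·6822.288/0.95 = 1156.198 sabins.
Absorption to add: 1156.198 − 752.642 = 403.556 sabins.
Each m^2 of panel replacing the walls (glass, large pane) adds (0.89 − 0.02) = 0.87 sabins.
Panel area = 403.556 / 0.87 = 463.9 m^2.

463.9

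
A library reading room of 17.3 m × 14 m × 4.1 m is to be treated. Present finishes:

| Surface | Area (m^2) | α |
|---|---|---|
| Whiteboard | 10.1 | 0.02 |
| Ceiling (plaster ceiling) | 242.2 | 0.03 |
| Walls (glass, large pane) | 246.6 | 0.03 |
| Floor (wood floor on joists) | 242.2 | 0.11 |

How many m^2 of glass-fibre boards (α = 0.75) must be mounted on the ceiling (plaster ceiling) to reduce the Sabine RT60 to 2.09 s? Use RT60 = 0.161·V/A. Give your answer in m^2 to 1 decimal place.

48.6

Total absorption A₁ = 10.1·0.02 + 242.2·0.03 + 246.6·0.03 + 242.2·0.11
  = 0.202 + 7.266 + 7.398 + 26.642 = 41.508 m^2 sabins.
Required A₂ = 0.161·993.02/2.09 = 76.496 sabins.
ΔA needed = 76.496 − 41.508 = 34.988 sabins.
Each m^2 of panel replacing the ceiling (plaster ceiling) adds (0.75 − 0.03) = 0.72 sabins.
Area = ΔA/Δα = 34.988/0.72 = 48.6 m^2.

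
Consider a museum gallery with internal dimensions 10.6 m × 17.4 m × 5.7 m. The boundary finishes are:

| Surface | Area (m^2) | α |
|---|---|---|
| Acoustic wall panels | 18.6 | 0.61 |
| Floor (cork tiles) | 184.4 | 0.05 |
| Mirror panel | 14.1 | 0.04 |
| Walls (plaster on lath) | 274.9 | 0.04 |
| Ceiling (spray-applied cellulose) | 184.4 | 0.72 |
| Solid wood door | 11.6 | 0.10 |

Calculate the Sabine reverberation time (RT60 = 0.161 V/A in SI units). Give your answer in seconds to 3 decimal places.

A = Σ Sᵢαᵢ = 18.6×0.61 + 184.4×0.05 + 14.1×0.04 + 274.9×0.04 + 184.4×0.72 + 11.6×0.10 = 166.054 sabins.
V = 10.6·17.4·5.7 = 1051.308 m³.
RT60 = 0.161 · V / A = 0.161 × 1051.308 / 166.054 = 1.019 s.

1.019 s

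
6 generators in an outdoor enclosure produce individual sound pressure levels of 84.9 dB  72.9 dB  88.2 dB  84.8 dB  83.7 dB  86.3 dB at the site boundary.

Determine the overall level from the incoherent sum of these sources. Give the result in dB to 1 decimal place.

92.9 dB

Converting to relative power and adding: 10^(84.9/10) + 10^(72.9/10) + 10^(88.2/10) + 10^(84.8/10) + 10^(83.7/10) + 10^(86.3/10) = 1.952e+09.
L_total = 10·log₁₀(1.952e+09) = 92.9 dB.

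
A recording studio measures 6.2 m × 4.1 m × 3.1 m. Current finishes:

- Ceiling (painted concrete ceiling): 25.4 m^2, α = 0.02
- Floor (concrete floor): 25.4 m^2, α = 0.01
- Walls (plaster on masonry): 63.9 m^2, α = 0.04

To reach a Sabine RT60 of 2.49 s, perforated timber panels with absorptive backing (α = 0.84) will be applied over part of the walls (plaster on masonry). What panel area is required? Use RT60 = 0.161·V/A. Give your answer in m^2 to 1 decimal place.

Summing Sᵢαᵢ: 0.508 + 0.254 + 2.556 → A₁ = 3.318 sabins.
Required A₂ = 0.161·78.802/2.49 = 5.095 sabins.
ΔA needed = 5.095 − 3.318 = 1.777 sabins.
Net gain per m^2: Δα = 0.84 − 0.04 = 0.80.
Panel area = 1.777 / 0.80 = 2.2 m^2.

2.2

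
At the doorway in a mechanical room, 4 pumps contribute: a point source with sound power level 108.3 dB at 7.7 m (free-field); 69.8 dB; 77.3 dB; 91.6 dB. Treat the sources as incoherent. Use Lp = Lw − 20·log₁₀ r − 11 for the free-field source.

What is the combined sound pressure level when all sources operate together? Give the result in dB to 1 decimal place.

Source at 7.7 m: Lp = 108.3 − 20·log₁₀(7.7) − 11 = 79.6 dB.
Converting to relative power and adding: 10^(79.6/10) + 10^(69.8/10) + 10^(77.3/10) + 10^(91.6/10) = 1.6e+09.
Combined level = 10 log₁₀(1.6e+09) = 92.0 dB.

92.0 dB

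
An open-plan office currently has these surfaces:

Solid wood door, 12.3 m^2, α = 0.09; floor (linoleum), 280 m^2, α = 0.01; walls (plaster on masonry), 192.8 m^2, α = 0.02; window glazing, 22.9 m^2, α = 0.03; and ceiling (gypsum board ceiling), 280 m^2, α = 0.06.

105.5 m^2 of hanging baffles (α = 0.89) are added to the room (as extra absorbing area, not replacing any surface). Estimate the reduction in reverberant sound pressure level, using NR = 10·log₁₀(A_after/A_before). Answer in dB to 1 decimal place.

6.7 dB

Equivalent absorption area: A_before = 12.3·0.09 + 280·0.01 + 192.8·0.02 + 22.9·0.03 + 280·0.06 = 25.250 m^2.
Added absorption = 105.5 × 0.89 = 93.895 sabins.
A_after = 25.250 + 93.895 = 119.145 sabins.
NR = 10·log₁₀(119.145/25.250) = 6.7 dB.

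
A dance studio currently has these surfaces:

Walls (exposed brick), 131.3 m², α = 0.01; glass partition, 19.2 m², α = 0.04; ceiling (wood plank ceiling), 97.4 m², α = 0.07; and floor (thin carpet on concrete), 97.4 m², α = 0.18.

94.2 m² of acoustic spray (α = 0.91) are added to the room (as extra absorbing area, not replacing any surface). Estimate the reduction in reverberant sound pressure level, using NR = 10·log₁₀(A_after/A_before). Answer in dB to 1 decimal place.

6.3 dB

Equivalent absorption area: A_before = 131.3·0.01 + 19.2·0.04 + 97.4·0.07 + 97.4·0.18 = 26.431 m².
Added absorption = 94.2 × 0.91 = 85.722 sabins.
A_after = 26.431 + 85.722 = 112.153 sabins.
Reduction = 10 log₁₀(A_after/A_before) = 10 log₁₀(4.2432) = 6.3 dB.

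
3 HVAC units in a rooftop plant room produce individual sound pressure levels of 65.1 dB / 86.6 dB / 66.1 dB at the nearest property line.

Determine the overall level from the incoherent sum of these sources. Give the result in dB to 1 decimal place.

Σ 10^(Lᵢ/10) = 4.644e+08.
Back to dB: 10·log₁₀ Σ = 86.7 dB.

86.7 dB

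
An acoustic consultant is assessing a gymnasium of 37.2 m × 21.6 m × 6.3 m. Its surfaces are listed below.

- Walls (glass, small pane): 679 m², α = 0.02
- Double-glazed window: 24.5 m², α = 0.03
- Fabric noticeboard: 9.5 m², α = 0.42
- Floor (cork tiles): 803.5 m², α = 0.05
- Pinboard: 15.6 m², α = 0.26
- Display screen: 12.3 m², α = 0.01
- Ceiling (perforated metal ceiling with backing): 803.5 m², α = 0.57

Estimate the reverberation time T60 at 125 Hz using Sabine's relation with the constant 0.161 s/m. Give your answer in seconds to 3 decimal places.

Total absorption A = 679×0.02 + 24.5×0.03 + 9.5×0.42 + 803.5×0.05 + 15.6×0.26 + 12.3×0.01 + 803.5×0.57
  = 13.580 + 0.735 + 3.990 + 40.175 + 4.056 + 0.123 + 457.995 = 520.654 m² sabins.
Volume V = 37.2 × 21.6 × 6.3 = 5062.176 m³.
Sabine: RT60 = 0.161 × 5062.176 / 520.654 = 1.565 s.

1.565 sec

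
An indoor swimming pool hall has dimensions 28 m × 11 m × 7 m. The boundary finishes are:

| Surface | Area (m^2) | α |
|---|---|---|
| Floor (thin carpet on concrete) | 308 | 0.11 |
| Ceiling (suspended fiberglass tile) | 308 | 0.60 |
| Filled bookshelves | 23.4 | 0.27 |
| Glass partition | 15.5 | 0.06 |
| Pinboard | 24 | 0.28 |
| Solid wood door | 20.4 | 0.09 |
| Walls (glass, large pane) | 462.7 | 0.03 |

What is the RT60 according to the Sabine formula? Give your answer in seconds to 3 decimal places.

1.398 seconds

A = Σ Sᵢαᵢ = 308·0.11 + 308·0.60 + 23.4·0.27 + 15.5·0.06 + 24·0.28 + 20.4·0.09 + 462.7·0.03 = 248.365 sabins.
Room volume: 2156 m³.
T = 0.161 V/A = 0.161·2156/248.365 = 1.398 s.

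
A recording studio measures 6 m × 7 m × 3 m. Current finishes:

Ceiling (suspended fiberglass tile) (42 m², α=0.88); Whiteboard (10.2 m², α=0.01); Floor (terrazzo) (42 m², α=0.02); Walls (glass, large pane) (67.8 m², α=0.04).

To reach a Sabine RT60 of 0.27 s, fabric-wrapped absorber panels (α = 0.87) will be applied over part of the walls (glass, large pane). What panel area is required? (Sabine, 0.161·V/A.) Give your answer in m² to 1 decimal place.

A₁ = Σ Sᵢαᵢ = 42·0.88 + 10.2·0.01 + 42·0.02 + 67.8·0.04 = 40.614 sabins.
V = 126 m³. Target absorption A₂ = 0.161 × 126 / 0.27 = 75.133 sabins.
ΔA needed = 75.133 − 40.614 = 34.519 sabins.
Net gain per m²: Δα = 0.87 − 0.04 = 0.83.
Panel area = 34.519 / 0.83 = 41.6 m².

41.6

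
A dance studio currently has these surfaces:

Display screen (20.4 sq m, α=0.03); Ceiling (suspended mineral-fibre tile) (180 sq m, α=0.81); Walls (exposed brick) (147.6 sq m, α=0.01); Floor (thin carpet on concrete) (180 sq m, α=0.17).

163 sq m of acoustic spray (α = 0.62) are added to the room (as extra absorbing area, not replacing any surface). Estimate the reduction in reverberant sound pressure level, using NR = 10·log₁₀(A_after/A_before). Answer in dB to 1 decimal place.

1.9 dB

Summing Sᵢαᵢ: 0.612 + 145.800 + 1.476 + 30.600 → A_before = 178.488 sabins.
Added absorption = 163 × 0.62 = 101.060 sabins.
A_after = 178.488 + 101.060 = 279.548 sabins.
NR = 10·log₁₀(279.548/178.488) = 1.9 dB.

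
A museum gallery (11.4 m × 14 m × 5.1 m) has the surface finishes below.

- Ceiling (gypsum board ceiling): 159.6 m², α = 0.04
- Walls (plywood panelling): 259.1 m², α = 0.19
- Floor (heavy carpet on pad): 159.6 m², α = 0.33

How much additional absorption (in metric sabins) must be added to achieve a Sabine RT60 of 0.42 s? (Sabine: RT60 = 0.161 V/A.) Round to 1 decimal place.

Total absorption A₁ = 159.6*0.04 + 259.1*0.19 + 159.6*0.33
  = 6.384 + 49.229 + 52.668 = 108.281 m² sabins.
For T = 0.42 s, need A₂ = 0.161·V/T = 0.161·813.96/0.42 = 312.018 sabins.
ΔA = A₂ − A₁ = 312.018 − 108.281 = 203.7 sabins.

203.7 sabins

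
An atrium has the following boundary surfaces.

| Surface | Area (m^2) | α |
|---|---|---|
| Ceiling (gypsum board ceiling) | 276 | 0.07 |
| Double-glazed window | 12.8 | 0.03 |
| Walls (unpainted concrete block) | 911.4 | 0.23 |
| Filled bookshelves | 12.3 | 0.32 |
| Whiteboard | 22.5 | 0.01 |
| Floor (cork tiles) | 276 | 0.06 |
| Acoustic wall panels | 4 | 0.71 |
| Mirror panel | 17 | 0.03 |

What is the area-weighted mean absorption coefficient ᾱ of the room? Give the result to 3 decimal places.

0.165

Total surface area S = 1532.0 m^2.
A = 276·0.07 + 12.8·0.03 + 911.4·0.23 + 12.3·0.32 + 22.5·0.01 + 276·0.06 + 4·0.71 + 17·0.03 = 253.397 sabins.
ᾱ = 253.397 / 1532.0 = 0.165.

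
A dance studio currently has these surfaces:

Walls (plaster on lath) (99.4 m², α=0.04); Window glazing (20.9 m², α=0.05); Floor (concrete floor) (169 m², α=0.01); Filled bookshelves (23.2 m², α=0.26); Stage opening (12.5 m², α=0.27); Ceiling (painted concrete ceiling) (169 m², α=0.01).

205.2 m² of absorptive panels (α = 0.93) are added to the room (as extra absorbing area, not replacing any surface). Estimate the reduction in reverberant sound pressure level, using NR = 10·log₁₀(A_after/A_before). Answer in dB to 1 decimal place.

10.7 dB

Total absorption A_before = 99.4×0.04 + 20.9×0.05 + 169×0.01 + 23.2×0.26 + 12.5×0.27 + 169×0.01
  = 3.976 + 1.045 + 1.690 + 6.032 + 3.375 + 1.690 = 17.808 m² sabins.
Added absorption = 205.2 × 0.93 = 190.836 sabins.
A_after = 17.808 + 190.836 = 208.644 sabins.
Reduction = 10 log₁₀(A_after/A_before) = 10 log₁₀(11.7163) = 10.7 dB.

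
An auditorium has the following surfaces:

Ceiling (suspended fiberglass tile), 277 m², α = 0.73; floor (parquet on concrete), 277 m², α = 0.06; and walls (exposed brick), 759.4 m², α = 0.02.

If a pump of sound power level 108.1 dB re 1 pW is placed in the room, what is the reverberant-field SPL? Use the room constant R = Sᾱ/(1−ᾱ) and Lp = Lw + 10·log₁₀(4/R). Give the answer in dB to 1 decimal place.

Σ(Sᵢαᵢ) = 277·0.73 + 277·0.06 + 759.4·0.02 = 234.018; total area S = 1313.4 m².
ᾱ = 0.1782, so room constant R = A/(1−ᾱ) = 284.763 m².
Lp = Lw + 10 log₁₀(4/R) = 108.1 -18.52 = 89.6 dB.

89.6 dB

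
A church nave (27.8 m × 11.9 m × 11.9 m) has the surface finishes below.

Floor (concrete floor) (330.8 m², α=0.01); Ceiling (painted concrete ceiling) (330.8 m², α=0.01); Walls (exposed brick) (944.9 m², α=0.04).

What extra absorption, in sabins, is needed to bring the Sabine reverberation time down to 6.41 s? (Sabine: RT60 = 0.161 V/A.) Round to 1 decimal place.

Total absorption A₁ = 330.8*0.01 + 330.8*0.01 + 944.9*0.04
  = 3.308 + 3.308 + 37.796 = 44.412 m² sabins.
V = 3936.758 m³. Required absorption A₂ = 0.161 × 3936.758 / 6.41 = 98.880 sabins.
Shortfall: 98.880 − 44.412 = 54.5 sabins.

54.5 sabins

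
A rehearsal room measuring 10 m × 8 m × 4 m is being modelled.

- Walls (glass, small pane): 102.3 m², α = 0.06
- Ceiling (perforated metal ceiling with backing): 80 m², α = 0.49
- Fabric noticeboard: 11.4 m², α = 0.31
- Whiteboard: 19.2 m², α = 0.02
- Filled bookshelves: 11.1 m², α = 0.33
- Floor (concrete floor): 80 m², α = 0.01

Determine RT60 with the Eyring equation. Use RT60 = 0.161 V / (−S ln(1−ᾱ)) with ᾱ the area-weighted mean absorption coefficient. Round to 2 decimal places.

S = Σ Sᵢ = 304.0 m².
Absorption A = 102.3×0.06 + 80×0.49 + 11.4×0.31 + 19.2×0.02 + 11.1×0.33 + 80×0.01 = 53.719 sabins.
Mean coefficient ᾱ = A/S = 0.1767.
−S·ln(1−ᾱ) = −304.0 × ln(1 − 0.1767) = 59.108.
V = 10 × 8 × 4 = 320 m³.
T = 0.161·V/[−S·ln(1−ᾱ)] = 0.161·320/59.108 = 0.87 s.

0.87 s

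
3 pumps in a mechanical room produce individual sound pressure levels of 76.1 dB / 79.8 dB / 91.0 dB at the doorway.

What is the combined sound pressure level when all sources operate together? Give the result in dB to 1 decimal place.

Converting to relative power and adding: 10^(76.1/10) + 10^(79.8/10) + 10^(91.0/10) = 1.395e+09.
Combined level = 10 log₁₀(1.395e+09) = 91.4 dB.

91.4 dB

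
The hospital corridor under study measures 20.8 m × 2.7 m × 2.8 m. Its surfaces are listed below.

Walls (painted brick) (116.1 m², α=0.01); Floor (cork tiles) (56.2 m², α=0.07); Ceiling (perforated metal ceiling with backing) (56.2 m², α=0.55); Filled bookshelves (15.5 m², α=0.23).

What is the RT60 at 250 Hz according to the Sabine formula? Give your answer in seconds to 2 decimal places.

0.64 s

Total absorption A = 116.1·0.01 + 56.2·0.07 + 56.2·0.55 + 15.5·0.23
  = 1.161 + 3.934 + 30.910 + 3.565 = 39.570 m² sabins.
Volume V = 20.8 × 2.7 × 2.8 = 157.248 m³.
RT60 = 0.161 · V / A = 0.161 × 157.248 / 39.570 = 0.64 s.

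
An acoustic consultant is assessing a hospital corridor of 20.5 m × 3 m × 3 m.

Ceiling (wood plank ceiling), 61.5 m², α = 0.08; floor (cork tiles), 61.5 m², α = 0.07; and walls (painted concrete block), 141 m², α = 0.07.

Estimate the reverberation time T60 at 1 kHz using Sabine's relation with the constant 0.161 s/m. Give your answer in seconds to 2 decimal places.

1.56 s

Total absorption A = 61.5·0.08 + 61.5·0.07 + 141·0.07
  = 4.920 + 4.305 + 9.870 = 19.095 m² sabins.
Room volume: 184.5 m³.
Sabine: RT60 = 0.161 × 184.5 / 19.095 = 1.56 s.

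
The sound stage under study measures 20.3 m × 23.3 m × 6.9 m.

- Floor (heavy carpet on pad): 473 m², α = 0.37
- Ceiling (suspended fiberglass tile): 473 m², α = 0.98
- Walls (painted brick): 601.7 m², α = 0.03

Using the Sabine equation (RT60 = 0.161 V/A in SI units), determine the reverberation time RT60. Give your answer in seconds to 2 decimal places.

A = Σ Sᵢαᵢ = 473*0.37 + 473*0.98 + 601.7*0.03 = 656.601 sabins.
V = 20.3·23.3·6.9 = 3263.631 m³.
T = 0.161 V/A = 0.161·3263.631/656.601 = 0.80 s.

0.80 sec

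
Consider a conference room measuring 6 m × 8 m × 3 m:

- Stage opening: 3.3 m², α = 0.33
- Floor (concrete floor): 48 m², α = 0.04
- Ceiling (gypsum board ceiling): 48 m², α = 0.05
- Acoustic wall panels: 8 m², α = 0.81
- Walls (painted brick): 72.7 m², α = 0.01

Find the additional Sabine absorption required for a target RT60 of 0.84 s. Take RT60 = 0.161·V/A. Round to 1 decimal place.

15.0 sabins

Total absorption A₁ = 3.3×0.33 + 48×0.04 + 48×0.05 + 8×0.81 + 72.7×0.01
  = 1.089 + 1.920 + 2.400 + 6.480 + 0.727 = 12.616 m² sabins.
For T = 0.84 s, need A₂ = 0.161·V/T = 0.161·144/0.84 = 27.600 sabins.
ΔA = A₂ − A₁ = 27.600 − 12.616 = 15.0 sabins.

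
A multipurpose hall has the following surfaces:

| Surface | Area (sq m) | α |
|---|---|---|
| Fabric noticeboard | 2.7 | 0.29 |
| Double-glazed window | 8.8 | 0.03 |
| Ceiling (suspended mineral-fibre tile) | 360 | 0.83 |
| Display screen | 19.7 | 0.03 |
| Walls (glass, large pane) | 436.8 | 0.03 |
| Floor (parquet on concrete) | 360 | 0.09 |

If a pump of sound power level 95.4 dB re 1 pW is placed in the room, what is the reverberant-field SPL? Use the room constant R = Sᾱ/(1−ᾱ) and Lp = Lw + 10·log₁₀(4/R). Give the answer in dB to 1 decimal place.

74.5 dB

A = 345.942 sabins; S = 1188.0 sq m.
ᾱ = 345.942/1188.0 = 0.2912; R = Sᾱ/(1−ᾱ) = 345.942/(1−0.2912) = 488.067 sq m.
Lp = Lw + 10 log₁₀(4/R) = 95.4 -20.86 = 74.5 dB.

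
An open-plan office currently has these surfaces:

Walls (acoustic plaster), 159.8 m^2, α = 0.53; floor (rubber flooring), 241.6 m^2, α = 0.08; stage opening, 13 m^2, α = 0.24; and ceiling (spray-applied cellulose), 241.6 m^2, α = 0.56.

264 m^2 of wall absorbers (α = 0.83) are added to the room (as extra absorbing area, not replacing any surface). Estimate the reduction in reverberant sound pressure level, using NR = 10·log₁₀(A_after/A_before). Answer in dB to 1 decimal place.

2.8 dB

Equivalent absorption area: A_before = 159.8·0.53 + 241.6·0.08 + 13·0.24 + 241.6·0.56 = 242.438 m^2.
Added absorption = 264 × 0.83 = 219.120 sabins.
A_after = 242.438 + 219.120 = 461.558 sabins.
Reduction = 10 log₁₀(A_after/A_before) = 10 log₁₀(1.9038) = 2.8 dB.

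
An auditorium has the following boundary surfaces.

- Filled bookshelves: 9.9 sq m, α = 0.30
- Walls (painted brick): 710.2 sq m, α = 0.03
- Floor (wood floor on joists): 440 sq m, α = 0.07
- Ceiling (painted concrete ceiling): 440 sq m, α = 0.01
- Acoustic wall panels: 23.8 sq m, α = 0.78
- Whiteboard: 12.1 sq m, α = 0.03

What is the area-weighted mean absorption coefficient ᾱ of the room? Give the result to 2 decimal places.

S = Σ Sᵢ = 9.9 + 710.2 + 440 + 440 + 23.8 + 12.1 = 1636.0 sq m.
Weighted sum Σ Sα = 78.403.
ᾱ = 78.403 / 1636.0 = 0.05.

0.05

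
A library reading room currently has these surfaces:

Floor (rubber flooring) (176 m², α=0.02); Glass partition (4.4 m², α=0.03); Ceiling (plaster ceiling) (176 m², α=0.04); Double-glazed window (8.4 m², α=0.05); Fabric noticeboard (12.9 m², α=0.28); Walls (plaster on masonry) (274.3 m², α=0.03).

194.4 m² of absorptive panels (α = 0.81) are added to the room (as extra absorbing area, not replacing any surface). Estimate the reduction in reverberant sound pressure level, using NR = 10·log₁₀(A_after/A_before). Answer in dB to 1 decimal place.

A_before = Σ Sᵢαᵢ = 176*0.02 + 4.4*0.03 + 176*0.04 + 8.4*0.05 + 12.9*0.28 + 274.3*0.03 = 22.953 sabins.
Added absorption = 194.4 × 0.81 = 157.464 sabins.
A_after = 22.953 + 157.464 = 180.417 sabins.
Reduction = 10 log₁₀(A_after/A_before) = 10 log₁₀(7.8603) = 9.0 dB.

9.0 dB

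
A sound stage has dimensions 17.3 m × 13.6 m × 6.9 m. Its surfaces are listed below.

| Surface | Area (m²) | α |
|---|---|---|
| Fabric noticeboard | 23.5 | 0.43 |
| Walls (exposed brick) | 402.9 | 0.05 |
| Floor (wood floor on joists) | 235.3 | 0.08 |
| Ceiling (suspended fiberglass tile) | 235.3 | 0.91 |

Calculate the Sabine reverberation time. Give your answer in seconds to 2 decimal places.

Summing Sᵢαᵢ: 10.105 + 20.145 + 18.824 + 214.123 → A = 263.197 sabins.
V = 17.3·13.6·6.9 = 1623.432 m³.
RT60 = 0.161 · V / A = 0.161 × 1623.432 / 263.197 = 0.99 s.

0.99 sec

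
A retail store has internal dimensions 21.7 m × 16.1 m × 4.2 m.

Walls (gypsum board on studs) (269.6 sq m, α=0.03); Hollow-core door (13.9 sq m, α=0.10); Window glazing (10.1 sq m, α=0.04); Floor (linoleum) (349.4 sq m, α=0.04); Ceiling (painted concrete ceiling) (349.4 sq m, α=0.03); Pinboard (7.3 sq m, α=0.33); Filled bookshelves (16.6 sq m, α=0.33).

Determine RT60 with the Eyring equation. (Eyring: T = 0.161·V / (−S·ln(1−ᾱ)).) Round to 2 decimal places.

5.48 s

S = Σ Sᵢ = 1016.3 sq m.
Σ(Sᵢαᵢ) = 269.6×0.03 + 13.9×0.10 + 10.1×0.04 + 349.4×0.04 + 349.4×0.03 + 7.3×0.33 + 16.6×0.33 = 42.227.
Mean coefficient ᾱ = A/S = 0.0415.
Eyring denominator: −S ln(1−ᾱ) = 43.077.
V = 21.7 × 16.1 × 4.2 = 1467.354 m³.
T = 0.161·V/[−S·ln(1−ᾱ)] = 0.161·1467.354/43.077 = 5.48 s.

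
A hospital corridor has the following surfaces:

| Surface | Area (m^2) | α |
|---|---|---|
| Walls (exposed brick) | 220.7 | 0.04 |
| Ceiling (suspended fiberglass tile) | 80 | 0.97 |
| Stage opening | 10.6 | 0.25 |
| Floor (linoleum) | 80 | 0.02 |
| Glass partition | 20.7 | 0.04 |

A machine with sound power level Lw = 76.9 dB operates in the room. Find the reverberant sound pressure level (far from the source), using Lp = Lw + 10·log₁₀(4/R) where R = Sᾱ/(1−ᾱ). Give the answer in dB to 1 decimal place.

Σ(Sᵢαᵢ) = 220.7×0.04 + 80×0.97 + 10.6×0.25 + 80×0.02 + 20.7×0.04 = 91.506; total area S = 412.0 m^2.
ᾱ = 0.2221, so room constant R = A/(1−ᾱ) = 117.632 m^2.
Lp = 76.9 + 10·log₁₀(4/117.632) = 76.9 + (-14.68) = 62.2 dB.

62.2 dB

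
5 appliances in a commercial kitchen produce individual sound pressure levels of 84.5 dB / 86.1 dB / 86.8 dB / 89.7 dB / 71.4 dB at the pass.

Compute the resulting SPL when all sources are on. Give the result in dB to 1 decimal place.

Sum in the linear (power) domain: Σ 10^(Lᵢ/10) = 10^(84.5/10) + 10^(86.1/10) + 10^(86.8/10) + 10^(89.7/10) + 10^(71.4/10) = 2.115e+09.
L_total = 10·log₁₀(2.115e+09) = 93.3 dB.

93.3 dB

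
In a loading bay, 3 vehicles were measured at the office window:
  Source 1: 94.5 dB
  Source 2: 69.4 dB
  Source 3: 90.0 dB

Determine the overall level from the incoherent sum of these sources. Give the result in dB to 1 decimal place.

Σ 10^(Lᵢ/10) = 3.827e+09.
Combined level = 10 log₁₀(3.827e+09) = 95.8 dB.

95.8 dB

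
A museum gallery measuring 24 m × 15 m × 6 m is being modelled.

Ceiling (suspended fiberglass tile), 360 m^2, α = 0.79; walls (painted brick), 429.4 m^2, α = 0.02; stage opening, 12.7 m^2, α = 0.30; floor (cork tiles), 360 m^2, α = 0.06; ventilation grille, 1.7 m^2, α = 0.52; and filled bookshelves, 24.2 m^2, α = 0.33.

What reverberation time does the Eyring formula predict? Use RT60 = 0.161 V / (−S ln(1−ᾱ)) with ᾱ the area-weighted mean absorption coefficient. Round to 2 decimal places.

0.91 s

Total surface area S = 360 + 429.4 + 12.7 + 360 + 1.7 + 24.2 = 1188.0 m^2.
Σ(Sᵢαᵢ) = 360·0.79 + 429.4·0.02 + 12.7·0.30 + 360·0.06 + 1.7·0.52 + 24.2·0.33 = 327.268.
ᾱ = 327.268 / 1188.0 = 0.2755.
Eyring denominator: −S ln(1−ᾱ) = 382.861.
V = 24 × 15 × 6 = 2160 m³.
T = 0.161·V/[−S·ln(1−ᾱ)] = 0.161·2160/382.861 = 0.91 s.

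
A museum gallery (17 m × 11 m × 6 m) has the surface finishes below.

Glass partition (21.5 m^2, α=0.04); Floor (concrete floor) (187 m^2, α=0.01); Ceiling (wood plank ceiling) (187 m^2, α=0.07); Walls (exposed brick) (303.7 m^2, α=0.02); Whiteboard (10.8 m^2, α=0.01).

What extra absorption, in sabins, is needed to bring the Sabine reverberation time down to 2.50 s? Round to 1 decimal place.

Summing Sᵢαᵢ: 0.860 + 1.870 + 13.090 + 6.074 + 0.108 → A₁ = 22.002 sabins.
Target A₂ = 0.161·1122/2.50 = 72.257 sabins (V = 1122 m³).
ΔA = A₂ − A₁ = 72.257 − 22.002 = 50.3 sabins.

50.3 sabins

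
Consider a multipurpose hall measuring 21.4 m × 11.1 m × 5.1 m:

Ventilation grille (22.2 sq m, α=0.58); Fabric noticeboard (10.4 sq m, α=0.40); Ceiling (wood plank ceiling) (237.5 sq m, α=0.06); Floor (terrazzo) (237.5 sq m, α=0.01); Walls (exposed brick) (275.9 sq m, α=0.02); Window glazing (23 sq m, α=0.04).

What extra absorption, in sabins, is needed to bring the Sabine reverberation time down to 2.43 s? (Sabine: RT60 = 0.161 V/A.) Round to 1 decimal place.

40.2 sabins

Total absorption A₁ = 22.2·0.58 + 10.4·0.40 + 237.5·0.06 + 237.5·0.01 + 275.9·0.02 + 23·0.04
  = 12.876 + 4.160 + 14.250 + 2.375 + 5.518 + 0.920 = 40.099 sq m sabins.
Target A₂ = 0.161·1211.454/2.43 = 80.265 sabins (V = 1211.454 m³).
Additional absorption ΔA = 80.265 − 40.099 = 40.2 sabins.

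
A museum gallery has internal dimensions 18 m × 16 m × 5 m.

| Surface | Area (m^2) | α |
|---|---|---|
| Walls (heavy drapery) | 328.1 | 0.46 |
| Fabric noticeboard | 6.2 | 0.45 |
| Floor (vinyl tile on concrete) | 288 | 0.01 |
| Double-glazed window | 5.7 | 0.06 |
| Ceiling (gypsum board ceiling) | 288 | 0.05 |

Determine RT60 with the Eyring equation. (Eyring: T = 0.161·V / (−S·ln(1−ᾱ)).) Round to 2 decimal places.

S = Σ Sᵢ = 916.0 m^2.
Absorption A = 328.1·0.46 + 6.2·0.45 + 288·0.01 + 5.7·0.06 + 288·0.05 = 171.338 sabins.
Mean coefficient ᾱ = A/S = 0.1871.
Eyring denominator: −S ln(1−ᾱ) = 189.747.
V = 18 × 16 × 5 = 1440 m³.
RT60 = 0.161 × 1440 / 189.747 = 1.22 s.

1.22 seconds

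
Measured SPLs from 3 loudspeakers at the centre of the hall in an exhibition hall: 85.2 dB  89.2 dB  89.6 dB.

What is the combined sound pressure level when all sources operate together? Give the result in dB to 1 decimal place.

Sum in the linear (power) domain: Σ 10^(Lᵢ/10) = 10^(85.2/10) + 10^(89.2/10) + 10^(89.6/10) = 2.075e+09.
Combined level = 10 log₁₀(2.075e+09) = 93.2 dB.

93.2 dB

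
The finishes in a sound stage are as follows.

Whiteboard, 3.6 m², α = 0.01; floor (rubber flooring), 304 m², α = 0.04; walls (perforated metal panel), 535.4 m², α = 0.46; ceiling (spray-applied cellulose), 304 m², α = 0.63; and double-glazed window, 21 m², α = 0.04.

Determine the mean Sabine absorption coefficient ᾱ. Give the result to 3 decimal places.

0.386

Total surface area S = 1168.0 m².
A = 3.6*0.01 + 304*0.04 + 535.4*0.46 + 304*0.63 + 21*0.04 = 450.840 sabins.
ᾱ = A/S = 0.386.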